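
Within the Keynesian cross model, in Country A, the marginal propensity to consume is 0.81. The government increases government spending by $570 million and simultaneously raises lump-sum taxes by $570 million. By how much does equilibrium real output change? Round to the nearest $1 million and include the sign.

Expenditure multiplier = 1/(1 − MPC) = 1/(1 − 0.81) = 1/0.19 ≈ 5.263.
ΔG contributes k·ΔG = (+$570 million) / 0.19 = +$3,000 million.
ΔT of +$570 million changes first-round spending by −c·ΔT = −$461.7 million, contributing k·(−c·ΔT) = (−$461.7 million) / 0.19 = −$2,430 million.
With ΔG = ΔT and no other leakages, the balanced-budget multiplier is 1, so ΔY = ΔG = +$570 million.

+$570 million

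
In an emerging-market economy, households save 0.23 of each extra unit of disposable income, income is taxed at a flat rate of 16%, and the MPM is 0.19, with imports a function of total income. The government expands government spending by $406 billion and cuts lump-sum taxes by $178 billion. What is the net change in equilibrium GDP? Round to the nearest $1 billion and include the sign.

MPC = 1 − MPS = 1 − 0.23 = 0.77.
Expenditure multiplier = 1/(1 − c(1−t) + m) = 1/(1 − 0.77×0.84 + 0.19) = 1/0.5432 ≈ 1.841.
ΔG contributes k·ΔG = (+$406 billion) / 0.5432 ≈ +$747.4 billion.
ΔT of −$178 billion changes first-round spending by −c·ΔT = +$137.06 billion, contributing k·(−c·ΔT) = (+$137.06 billion) / 0.5432 ≈ +$252.3 billion.
Net ΔY = k(ΔG − c·ΔT) = (+$543.06 billion) / 0.5432 ≈ +$1,000 billion.

+$1,000 billion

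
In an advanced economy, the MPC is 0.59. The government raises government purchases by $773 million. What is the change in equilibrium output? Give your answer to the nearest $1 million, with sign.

+$1,885 million

Government-spending multiplier = 1/(1 − MPC) = 1/(1 − 0.59) = 1/0.41 ≈ 2.439.
ΔY = k × ΔG = (+$773 million) / 0.41 ≈ +$1,885 million.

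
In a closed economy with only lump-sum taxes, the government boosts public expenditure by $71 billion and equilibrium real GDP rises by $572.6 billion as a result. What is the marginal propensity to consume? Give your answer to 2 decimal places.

Implied spending multiplier k = ΔY/ΔG = 572.6/71 ≈ 8.0648.
Since k = 1/(1 − MPC), MPC = 1 − 1/k = 1 − ΔG/ΔY = 1 − 71/572.6 ≈ 0.88.

0.88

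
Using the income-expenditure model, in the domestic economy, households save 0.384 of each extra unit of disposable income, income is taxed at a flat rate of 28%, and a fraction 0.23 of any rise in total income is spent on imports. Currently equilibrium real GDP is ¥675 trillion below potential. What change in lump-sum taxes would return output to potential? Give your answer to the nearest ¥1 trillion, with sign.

MPC = 1 − MPS = 1 − 0.384 = 0.616.
Spending multiplier = 1/(1 − c(1−t) + m) = 1/(1 − 0.616×0.72 + 0.23) = 1/0.78648 ≈ 1.271.
Tax multiplier = −c·k = −0.616/0.78648 ≈ −0.783. Need ΔY = +¥675 trillion, so ΔT = ΔY/(−c·k) = −(+¥675 trillion) × 0.78648 / 0.616 ≈ −¥862 trillion.
The government should cut lump-sum taxes by ¥862 trillion.

−¥862 trillion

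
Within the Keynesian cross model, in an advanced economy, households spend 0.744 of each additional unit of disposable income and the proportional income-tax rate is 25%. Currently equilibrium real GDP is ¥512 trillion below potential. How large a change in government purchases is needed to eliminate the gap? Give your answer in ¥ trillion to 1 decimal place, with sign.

+¥226.3 trillion

Spending multiplier = 1/(1 − c(1−t)) = 1/(1 − 0.744×0.75) = 1/0.442 ≈ 2.262.
Need ΔY = +¥512 trillion, so ΔG = ΔY/k = (+¥512 trillion) × 0.442 ≈ +¥226.3 trillion.
The government should increase government purchases by ¥226.3 trillion.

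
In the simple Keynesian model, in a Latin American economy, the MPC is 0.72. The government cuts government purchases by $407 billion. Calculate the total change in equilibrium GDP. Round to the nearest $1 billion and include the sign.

−$1,454 billion

Spending multiplier = 1/(1 − MPC) = 1/(1 − 0.72) = 1/0.28 ≈ 3.571.
ΔY = k × ΔG = (−$407 billion) / 0.28 ≈ −$1,454 billion.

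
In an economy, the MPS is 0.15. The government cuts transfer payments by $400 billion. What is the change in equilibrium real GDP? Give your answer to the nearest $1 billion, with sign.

MPC = 1 − MPS = 1 − 0.15 = 0.85.
The transfer change shifts disposable income by −$400 billion, so first-round consumption changes by c·ΔTR = 0.85 × (−$400 billion) = −$340 billion.
Expenditure multiplier = 1/(1 − MPC) = 1/(1 − 0.85) = 1/0.15 ≈ 6.667.
The transfer multiplier is c × k ≈ 5.667, so ΔY = k × (c·ΔTR) = (−$340 billion) / 0.15 ≈ −$2,267 billion.

−$2,267 billion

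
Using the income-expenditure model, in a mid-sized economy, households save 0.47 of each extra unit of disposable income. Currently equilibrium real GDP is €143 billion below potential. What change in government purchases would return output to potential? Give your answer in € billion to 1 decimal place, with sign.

MPC = 1 − MPS = 1 − 0.47 = 0.53.
Spending multiplier = 1/(1 − MPC) = 1/(1 − 0.53) = 1/0.47 ≈ 2.128.
Need ΔY = +€143 billion, so ΔG = ΔY/k = (+€143 billion) × 0.47 ≈ +€67.2 billion.
The government should increase government purchases by €67.2 billion.

+€67.2 billion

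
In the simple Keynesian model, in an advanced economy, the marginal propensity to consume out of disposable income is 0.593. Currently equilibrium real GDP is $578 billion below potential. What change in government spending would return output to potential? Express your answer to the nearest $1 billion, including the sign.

Spending multiplier = 1/(1 − MPC) = 1/(1 − 0.593) = 1/0.407 ≈ 2.457.
Need ΔY = +$578 billion, so ΔG = ΔY/k = (+$578 billion) × 0.407 ≈ +$235 billion.
The government should increase government spending by $235 billion.

+$235 billion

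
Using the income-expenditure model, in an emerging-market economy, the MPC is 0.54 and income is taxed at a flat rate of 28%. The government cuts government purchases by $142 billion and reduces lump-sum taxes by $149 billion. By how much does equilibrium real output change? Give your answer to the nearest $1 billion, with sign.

−$101 billion

Expenditure multiplier = 1/(1 − c(1−t)) = 1/(1 − 0.54×0.72) = 1/0.6112 ≈ 1.636.
ΔG contributes k·ΔG = (−$142 billion) / 0.6112 ≈ −$232.3 billion.
ΔT of −$149 billion changes first-round spending by −c·ΔT = +$80.46 billion, contributing k·(−c·ΔT) = (+$80.46 billion) / 0.6112 ≈ +$131.6 billion.
Net ΔY = k(ΔG − c·ΔT) = (−$61.54 billion) / 0.6112 ≈ −$101 billion.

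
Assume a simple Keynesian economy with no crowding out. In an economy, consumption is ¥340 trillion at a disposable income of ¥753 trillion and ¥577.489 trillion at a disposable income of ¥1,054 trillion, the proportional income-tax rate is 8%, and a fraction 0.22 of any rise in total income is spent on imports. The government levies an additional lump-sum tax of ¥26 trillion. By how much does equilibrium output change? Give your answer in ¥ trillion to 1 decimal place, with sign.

−¥41.5 trillion

MPC = ΔC/ΔYd = (577.489 − 340)/(1,054 − 753) = 237.489/301 = 0.789.
A lump-sum tax change of +¥26 trillion shifts disposable income by −¥26 trillion; first-round consumption changes by −c × ΔT = −0.789 × (+¥26 trillion) = −¥20.514 trillion.
Expenditure multiplier = 1/(1 − c(1−t) + m) = 1/(1 − 0.789×0.92 + 0.22) = 1/0.49412 ≈ 2.024.
The tax multiplier is −c × k ≈ −1.597, so ΔY = k × (−c·ΔT) = (−¥20.514 trillion) / 0.49412 ≈ −¥41.5 trillion.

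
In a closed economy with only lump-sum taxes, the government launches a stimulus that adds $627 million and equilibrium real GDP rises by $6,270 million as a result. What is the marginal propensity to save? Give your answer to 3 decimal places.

0.100

Implied spending multiplier k = ΔY/ΔG = 6,270/627 = 10.
Since k = 1/(1 − MPC), MPC = 1 − 1/k = 1 − ΔG/ΔY = 1 − 627/6,270 = 0.900.
MPS = 1 − MPC = 0.100.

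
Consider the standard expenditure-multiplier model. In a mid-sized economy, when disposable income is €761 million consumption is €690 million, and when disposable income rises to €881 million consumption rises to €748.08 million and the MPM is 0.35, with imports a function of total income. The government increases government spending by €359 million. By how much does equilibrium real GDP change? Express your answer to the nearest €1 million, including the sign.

MPC = ΔC/ΔYd = (748.08 − 690)/(881 − 761) = 58.08/120 = 0.484.
Spending multiplier = 1/(1 − c + m) = 1/(1 − 0.484 + 0.35) = 1/0.866 ≈ 1.155.
ΔY = k × ΔG = (+€359 million) / 0.866 ≈ +€415 million.

+€415 million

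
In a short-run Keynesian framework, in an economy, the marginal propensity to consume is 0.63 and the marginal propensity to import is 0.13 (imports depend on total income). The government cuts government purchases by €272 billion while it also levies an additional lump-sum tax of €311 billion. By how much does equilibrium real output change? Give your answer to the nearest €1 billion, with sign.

−€936 billion

Expenditure multiplier = 1/(1 − c + m) = 1/(1 − 0.63 + 0.13) = 1/0.5 = 2.
ΔG contributes k·ΔG = (−€272 billion) / 0.5 = −€544 billion.
ΔT of +€311 billion changes first-round spending by −c·ΔT = −€195.93 billion, contributing k·(−c·ΔT) = (−€195.93 billion) / 0.5 ≈ −€391.9 billion.
Net ΔY = k(ΔG − c·ΔT) = (−€467.93 billion) / 0.5 ≈ −€936 billion.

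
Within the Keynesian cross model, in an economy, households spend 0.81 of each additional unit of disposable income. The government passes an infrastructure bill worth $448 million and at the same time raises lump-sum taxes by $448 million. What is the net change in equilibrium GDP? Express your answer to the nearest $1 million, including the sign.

Expenditure multiplier = 1/(1 − MPC) = 1/(1 − 0.81) = 1/0.19 ≈ 5.263.
ΔG contributes k·ΔG = (+$448 million) / 0.19 ≈ +$2,357.9 million.
ΔT of +$448 million changes first-round spending by −c·ΔT = −$362.88 million, contributing k·(−c·ΔT) = (−$362.88 million) / 0.19 ≈ −$1,909.9 million.
With ΔG = ΔT and no other leakages, the balanced-budget multiplier is 1, so ΔY = ΔG = +$448 million.

+$448 million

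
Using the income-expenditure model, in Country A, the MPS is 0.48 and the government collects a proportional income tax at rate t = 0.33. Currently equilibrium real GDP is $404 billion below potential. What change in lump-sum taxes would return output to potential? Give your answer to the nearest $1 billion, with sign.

−$506 billion

MPC = 1 − MPS = 1 − 0.48 = 0.52.
Spending multiplier = 1/(1 − c(1−t)) = 1/(1 − 0.52×0.67) = 1/0.6516 ≈ 1.535.
Tax multiplier = −c·k = −0.52/0.6516 ≈ −0.798. Need ΔY = +$404 billion, so ΔT = ΔY/(−c·k) = −(+$404 billion) × 0.6516 / 0.52 ≈ −$506 billion.
The government should cut lump-sum taxes by $506 billion.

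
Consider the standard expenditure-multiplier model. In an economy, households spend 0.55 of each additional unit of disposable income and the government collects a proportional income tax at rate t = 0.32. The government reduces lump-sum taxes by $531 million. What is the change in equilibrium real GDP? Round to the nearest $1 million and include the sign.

+$467 million

A lump-sum tax change of −$531 million shifts disposable income by +$531 million; first-round consumption changes by −c × ΔT = −0.55 × (−$531 million) = +$292.05 million.
Expenditure multiplier = 1/(1 − c(1−t)) = 1/(1 − 0.55×0.68) = 1/0.626 ≈ 1.597.
The tax multiplier is −c × k ≈ −0.879, so ΔY = k × (−c·ΔT) = (+$292.05 million) / 0.626 ≈ +$467 million.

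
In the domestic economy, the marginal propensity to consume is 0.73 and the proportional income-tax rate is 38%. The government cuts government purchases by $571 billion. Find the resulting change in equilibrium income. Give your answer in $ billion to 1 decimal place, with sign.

Government-spending multiplier = 1/(1 − c(1−t)) = 1/(1 − 0.73×0.62) = 1/0.5474 ≈ 1.827.
ΔY = k × ΔG = (−$571 billion) / 0.5474 ≈ −$1,043.1 billion.

−$1,043.1 billion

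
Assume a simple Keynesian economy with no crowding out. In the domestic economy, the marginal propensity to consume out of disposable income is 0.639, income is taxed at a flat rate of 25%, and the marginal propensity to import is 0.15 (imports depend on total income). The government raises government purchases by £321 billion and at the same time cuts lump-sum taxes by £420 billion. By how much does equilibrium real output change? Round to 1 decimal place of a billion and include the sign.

Expenditure multiplier = 1/(1 − c(1−t) + m) = 1/(1 − 0.639×0.75 + 0.15) = 1/0.67075 ≈ 1.491.
ΔG contributes k·ΔG = (+£321 billion) / 0.67075 ≈ +£478.6 billion.
ΔT of −£420 billion changes first-round spending by −c·ΔT = +£268.38 billion, contributing k·(−c·ΔT) = (+£268.38 billion) / 0.67075 ≈ +£400.1 billion.
Net ΔY = k(ΔG − c·ΔT) = (+£589.38 billion) / 0.67075 ≈ +£878.7 billion.

+£878.7 billion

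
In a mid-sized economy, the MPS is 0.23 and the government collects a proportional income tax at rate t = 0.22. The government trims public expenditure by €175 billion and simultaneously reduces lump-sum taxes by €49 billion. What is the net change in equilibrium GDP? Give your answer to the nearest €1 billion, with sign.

MPC = 1 − MPS = 1 − 0.23 = 0.77.
Expenditure multiplier = 1/(1 − c(1−t)) = 1/(1 − 0.77×0.78) = 1/0.3994 ≈ 2.504.
ΔG contributes k·ΔG = (−€175 billion) / 0.3994 ≈ −€438.2 billion.
ΔT of −€49 billion changes first-round spending by −c·ΔT = +€37.73 billion, contributing k·(−c·ΔT) = (+€37.73 billion) / 0.3994 ≈ +€94.5 billion.
Net ΔY = k(ΔG − c·ΔT) = (−€137.27 billion) / 0.3994 ≈ −€344 billion.

−€344 billion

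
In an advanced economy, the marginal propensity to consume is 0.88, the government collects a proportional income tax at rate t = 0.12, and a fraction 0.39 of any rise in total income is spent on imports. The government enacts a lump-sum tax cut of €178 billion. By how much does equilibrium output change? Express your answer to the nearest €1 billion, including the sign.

A lump-sum tax change of −€178 billion shifts disposable income by +€178 billion; first-round consumption changes by −c × ΔT = −0.88 × (−€178 billion) = +€156.64 billion.
Expenditure multiplier = 1/(1 − c(1−t) + m) = 1/(1 − 0.88×0.88 + 0.39) = 1/0.6156 ≈ 1.624.
The tax multiplier is −c × k ≈ −1.429, so ΔY = k × (−c·ΔT) = (+€156.64 billion) / 0.6156 ≈ +€254 billion.

+€254 billion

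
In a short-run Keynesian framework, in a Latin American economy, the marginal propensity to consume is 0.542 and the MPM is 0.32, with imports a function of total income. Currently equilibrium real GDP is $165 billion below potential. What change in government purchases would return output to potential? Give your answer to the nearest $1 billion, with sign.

+$128 billion

Spending multiplier = 1/(1 − c + m) = 1/(1 − 0.542 + 0.32) = 1/0.778 ≈ 1.285.
Need ΔY = +$165 billion, so ΔG = ΔY/k = (+$165 billion) × 0.778 ≈ +$128 billion.
The government should increase government purchases by $128 billion.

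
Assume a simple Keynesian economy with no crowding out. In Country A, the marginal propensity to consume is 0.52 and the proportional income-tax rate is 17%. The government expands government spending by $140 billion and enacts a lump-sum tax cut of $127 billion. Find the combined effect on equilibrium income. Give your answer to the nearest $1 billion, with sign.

Expenditure multiplier = 1/(1 − c(1−t)) = 1/(1 − 0.52×0.83) = 1/0.5684 ≈ 1.759.
ΔG contributes k·ΔG = (+$140 billion) / 0.5684 ≈ +$246.3 billion.
ΔT of −$127 billion changes first-round spending by −c·ΔT = +$66.04 billion, contributing k·(−c·ΔT) = (+$66.04 billion) / 0.5684 ≈ +$116.2 billion.
Net ΔY = k(ΔG − c·ΔT) = (+$206.04 billion) / 0.5684 ≈ +$362 billion.

+$362 billion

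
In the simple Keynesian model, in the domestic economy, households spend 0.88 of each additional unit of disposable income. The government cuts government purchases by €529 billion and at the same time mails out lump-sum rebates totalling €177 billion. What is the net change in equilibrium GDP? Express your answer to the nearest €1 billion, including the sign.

Expenditure multiplier = 1/(1 − MPC) = 1/(1 − 0.88) = 1/0.12 ≈ 8.333.
ΔG contributes k·ΔG = (−€529 billion) / 0.12 ≈ −€4,408.3 billion.
ΔT of −€177 billion changes first-round spending by −c·ΔT = +€155.76 billion, contributing k·(−c·ΔT) = (+€155.76 billion) / 0.12 = +€1,298 billion.
Net ΔY = k(ΔG − c·ΔT) = (−€373.24 billion) / 0.12 ≈ −€3,110 billion.

−€3,110 billion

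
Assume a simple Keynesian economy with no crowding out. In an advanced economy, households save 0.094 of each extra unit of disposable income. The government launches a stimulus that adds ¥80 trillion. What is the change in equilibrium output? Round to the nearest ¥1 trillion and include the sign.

MPC = 1 − MPS = 1 − 0.094 = 0.906.
Spending multiplier = 1/(1 − MPC) = 1/(1 − 0.906) = 1/0.094 ≈ 10.638.
ΔY = k × ΔG = (+¥80 trillion) / 0.094 ≈ +¥851 trillion.

+¥851 trillion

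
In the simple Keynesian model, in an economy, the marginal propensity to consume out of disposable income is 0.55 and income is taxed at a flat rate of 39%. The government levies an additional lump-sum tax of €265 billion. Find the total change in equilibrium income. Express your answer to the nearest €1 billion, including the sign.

A lump-sum tax change of +€265 billion shifts disposable income by −€265 billion; first-round consumption changes by −c × ΔT = −0.55 × (+€265 billion) = −€145.75 billion.
Expenditure multiplier = 1/(1 − c(1−t)) = 1/(1 − 0.55×0.61) = 1/0.6645 ≈ 1.505.
The tax multiplier is −c × k ≈ −0.828, so ΔY = k × (−c·ΔT) = (−€145.75 billion) / 0.6645 ≈ −€219 billion.

−€219 billion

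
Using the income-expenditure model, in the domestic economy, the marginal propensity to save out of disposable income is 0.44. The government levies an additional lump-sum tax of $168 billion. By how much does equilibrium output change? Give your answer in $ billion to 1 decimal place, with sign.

−$213.8 billion

MPC = 1 − MPS = 1 − 0.44 = 0.56.
A lump-sum tax change of +$168 billion shifts disposable income by −$168 billion; first-round consumption changes by −c × ΔT = −0.56 × (+$168 billion) = −$94.08 billion.
Expenditure multiplier = 1/(1 − MPC) = 1/(1 − 0.56) = 1/0.44 ≈ 2.273.
The tax multiplier is −c × k ≈ −1.273, so ΔY = k × (−c·ΔT) = (−$94.08 billion) / 0.44 ≈ −$213.8 billion.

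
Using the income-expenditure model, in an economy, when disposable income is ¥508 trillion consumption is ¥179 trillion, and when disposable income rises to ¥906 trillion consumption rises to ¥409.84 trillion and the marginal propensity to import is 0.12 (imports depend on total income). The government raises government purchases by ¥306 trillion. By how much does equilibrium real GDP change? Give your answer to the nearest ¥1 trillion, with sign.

MPC = ΔC/ΔYd = (409.84 − 179)/(906 − 508) = 230.84/398 = 0.58.
Government-spending multiplier = 1/(1 − c + m) = 1/(1 − 0.58 + 0.12) = 1/0.54 ≈ 1.852.
ΔY = k × ΔG = (+¥306 trillion) / 0.54 ≈ +¥567 trillion.

+¥567 trillion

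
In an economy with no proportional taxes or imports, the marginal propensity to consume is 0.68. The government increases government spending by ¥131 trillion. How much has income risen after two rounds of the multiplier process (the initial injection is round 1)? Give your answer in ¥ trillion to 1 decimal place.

Round 1 adds ΔG = ¥131 trillion; each later round is MPC = 0.68 times the previous.
After 2 rounds: 131 + 89.08 = ΔG·(1 − c^2)/(1 − c) = 131 × (1 − 0.4624)/0.32 ≈ ¥220.1 trillion.

¥220.1 trillion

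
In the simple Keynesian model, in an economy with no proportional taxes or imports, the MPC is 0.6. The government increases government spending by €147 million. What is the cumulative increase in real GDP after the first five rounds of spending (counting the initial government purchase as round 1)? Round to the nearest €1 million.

€339 million

Round 1 adds ΔG = €147 million; each later round is MPC = 0.6 times the previous.
After 5 rounds: 147 + 88.2 + 52.92 + 31.752 + 19.0512 = ΔG·(1 − c^5)/(1 − c) = 147 × (1 − 0.07776)/0.4 ≈ €339 million.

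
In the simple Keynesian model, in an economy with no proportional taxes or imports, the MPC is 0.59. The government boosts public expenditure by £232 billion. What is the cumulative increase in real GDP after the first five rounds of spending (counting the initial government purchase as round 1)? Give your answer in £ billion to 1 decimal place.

£525.4 billion

Round 1 adds ΔG = £232 billion; each later round is MPC = 0.59 times the previous.
After 5 rounds: 232 + 136.88 + 80.7592 + 47.647928 + 28.11227752 = ΔG·(1 − c^5)/(1 − c) = 232 × (1 − 0.0714924299)/0.41 ≈ £525.4 billion.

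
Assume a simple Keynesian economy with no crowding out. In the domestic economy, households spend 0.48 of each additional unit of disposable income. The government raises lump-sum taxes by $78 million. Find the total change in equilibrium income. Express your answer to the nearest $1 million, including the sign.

−$72 million

A lump-sum tax change of +$78 million shifts disposable income by −$78 million; first-round consumption changes by −c × ΔT = −0.48 × (+$78 million) = −$37.44 million.
Expenditure multiplier = 1/(1 − MPC) = 1/(1 − 0.48) = 1/0.52 ≈ 1.923.
The tax multiplier is −c × k ≈ −0.923, so ΔY = k × (−c·ΔT) = (−$37.44 million) / 0.52 = −$72 million.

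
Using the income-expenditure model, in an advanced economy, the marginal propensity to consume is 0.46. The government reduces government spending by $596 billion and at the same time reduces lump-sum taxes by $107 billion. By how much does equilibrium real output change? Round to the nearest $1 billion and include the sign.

Expenditure multiplier = 1/(1 − MPC) = 1/(1 − 0.46) = 1/0.54 ≈ 1.852.
ΔG contributes k·ΔG = (−$596 billion) / 0.54 ≈ −$1,103.7 billion.
ΔT of −$107 billion changes first-round spending by −c·ΔT = +$49.22 billion, contributing k·(−c·ΔT) = (+$49.22 billion) / 0.54 ≈ +$91.1 billion.
Net ΔY = k(ΔG − c·ΔT) = (−$546.78 billion) / 0.54 ≈ −$1,013 billion.

−$1,013 billion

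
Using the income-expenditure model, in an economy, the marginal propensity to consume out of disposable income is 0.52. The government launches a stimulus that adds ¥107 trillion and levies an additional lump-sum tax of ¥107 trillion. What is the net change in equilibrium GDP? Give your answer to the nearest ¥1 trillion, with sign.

Expenditure multiplier = 1/(1 − MPC) = 1/(1 − 0.52) = 1/0.48 ≈ 2.083.
ΔG contributes k·ΔG = (+¥107 trillion) / 0.48 ≈ +¥222.9 trillion.
ΔT of +¥107 trillion changes first-round spending by −c·ΔT = −¥55.64 trillion, contributing k·(−c·ΔT) = (−¥55.64 trillion) / 0.48 ≈ −¥115.9 trillion.
With ΔG = ΔT and no other leakages, the balanced-budget multiplier is 1, so ΔY = ΔG = +¥107 trillion.

+¥107 trillion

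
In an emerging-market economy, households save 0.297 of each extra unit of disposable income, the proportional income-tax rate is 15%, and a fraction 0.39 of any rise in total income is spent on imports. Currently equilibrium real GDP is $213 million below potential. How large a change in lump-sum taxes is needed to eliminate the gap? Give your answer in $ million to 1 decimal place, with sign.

MPC = 1 − MPS = 1 − 0.297 = 0.703.
Spending multiplier = 1/(1 − c(1−t) + m) = 1/(1 − 0.703×0.85 + 0.39) = 1/0.79245 ≈ 1.262.
Tax multiplier = −c·k = −0.703/0.79245 ≈ −0.887. Need ΔY = +$213 million, so ΔT = ΔY/(−c·k) = −(+$213 million) × 0.79245 / 0.703 ≈ −$240.1 million.
The government should cut lump-sum taxes by $240.1 million.

−$240.1 million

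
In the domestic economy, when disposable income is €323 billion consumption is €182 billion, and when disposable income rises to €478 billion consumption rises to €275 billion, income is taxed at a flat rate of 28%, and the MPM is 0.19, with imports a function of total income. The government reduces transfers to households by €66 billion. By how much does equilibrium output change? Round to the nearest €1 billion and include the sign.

−€52 billion

MPC = ΔC/ΔYd = (275 − 182)/(478 − 323) = 93/155 = 0.6.
The transfer change shifts disposable income by −€66 billion, so first-round consumption changes by c·ΔTR = 0.6 × (−€66 billion) = −€39.6 billion.
Expenditure multiplier = 1/(1 − c(1−t) + m) = 1/(1 − 0.6×0.72 + 0.19) = 1/0.758 ≈ 1.319.
The transfer multiplier is c × k ≈ 0.792, so ΔY = k × (c·ΔTR) = (−€39.6 billion) / 0.758 ≈ −€52 billion.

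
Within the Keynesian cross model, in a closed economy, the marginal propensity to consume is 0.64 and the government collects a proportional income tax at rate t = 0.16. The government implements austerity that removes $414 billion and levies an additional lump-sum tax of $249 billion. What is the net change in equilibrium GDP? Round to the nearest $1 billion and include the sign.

Expenditure multiplier = 1/(1 − c(1−t)) = 1/(1 − 0.64×0.84) = 1/0.4624 ≈ 2.163.
ΔG contributes k·ΔG = (−$414 billion) / 0.4624 ≈ −$895.3 billion.
ΔT of +$249 billion changes first-round spending by −c·ΔT = −$159.36 billion, contributing k·(−c·ΔT) = (−$159.36 billion) / 0.4624 ≈ −$344.6 billion.
Net ΔY = k(ΔG − c·ΔT) = (−$573.36 billion) / 0.4624 ≈ −$1,240 billion.

−$1,240 billion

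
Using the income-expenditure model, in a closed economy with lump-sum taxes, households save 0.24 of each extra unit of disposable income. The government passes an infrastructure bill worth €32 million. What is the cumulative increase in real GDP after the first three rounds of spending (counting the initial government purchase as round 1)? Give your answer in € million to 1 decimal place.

€74.8 million

MPC = 1 − MPS = 1 − 0.24 = 0.76.
Round 1 adds ΔG = €32 million; each later round is MPC = 0.76 times the previous.
After 3 rounds: 32 + 24.32 + 18.4832 = ΔG·(1 − c^3)/(1 − c) = 32 × (1 − 0.438976)/0.24 ≈ €74.8 million.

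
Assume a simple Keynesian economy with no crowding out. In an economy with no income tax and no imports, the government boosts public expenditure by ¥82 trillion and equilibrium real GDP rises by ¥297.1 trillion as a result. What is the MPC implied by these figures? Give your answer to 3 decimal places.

0.724

Implied spending multiplier k = ΔY/ΔG = 297.1/82 ≈ 3.6232.
Since k = 1/(1 − MPC), MPC = 1 − 1/k = 1 − ΔG/ΔY = 1 − 82/297.1 ≈ 0.724.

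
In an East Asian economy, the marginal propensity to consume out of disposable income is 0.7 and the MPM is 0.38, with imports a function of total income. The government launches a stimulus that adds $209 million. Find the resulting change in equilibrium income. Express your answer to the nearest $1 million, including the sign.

+$307 million

Spending multiplier = 1/(1 − c + m) = 1/(1 − 0.7 + 0.38) = 1/0.68 ≈ 1.471.
ΔY = k × ΔG = (+$209 million) / 0.68 ≈ +$307 million.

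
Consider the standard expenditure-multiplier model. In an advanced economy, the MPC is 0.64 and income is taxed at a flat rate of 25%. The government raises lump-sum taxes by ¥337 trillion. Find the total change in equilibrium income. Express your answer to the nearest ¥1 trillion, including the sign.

A lump-sum tax change of +¥337 trillion shifts disposable income by −¥337 trillion; first-round consumption changes by −c × ΔT = −0.64 × (+¥337 trillion) = −¥215.68 trillion.
Expenditure multiplier = 1/(1 − c(1−t)) = 1/(1 − 0.64×0.75) = 1/0.52 ≈ 1.923.
The tax multiplier is −c × k ≈ −1.231, so ΔY = k × (−c·ΔT) = (−¥215.68 trillion) / 0.52 ≈ −¥415 trillion.

−¥415 trillion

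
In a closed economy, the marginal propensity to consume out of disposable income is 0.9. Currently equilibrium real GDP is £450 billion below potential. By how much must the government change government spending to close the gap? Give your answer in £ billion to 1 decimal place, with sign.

+£45.0 billion

Spending multiplier = 1/(1 − MPC) = 1/(1 − 0.9) = 1/0.1 = 10.
Need ΔY = +£450 billion, so ΔG = ΔY/k = (+£450 billion) × 0.1 = +£45 billion.
The government should increase government spending by £45 billion.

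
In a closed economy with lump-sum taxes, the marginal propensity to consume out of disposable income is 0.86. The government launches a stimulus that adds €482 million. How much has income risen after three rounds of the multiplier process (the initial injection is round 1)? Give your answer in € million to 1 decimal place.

€1,253.0 million

Round 1 adds ΔG = €482 million; each later round is MPC = 0.86 times the previous.
After 3 rounds: 482 + 414.52 + 356.4872 = ΔG·(1 − c^3)/(1 − c) = 482 × (1 − 0.636056)/0.14 ≈ €1,253 million.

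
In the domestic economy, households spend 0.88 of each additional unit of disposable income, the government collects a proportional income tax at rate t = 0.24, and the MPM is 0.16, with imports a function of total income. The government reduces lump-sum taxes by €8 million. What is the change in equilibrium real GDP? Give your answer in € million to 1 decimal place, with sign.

+€14.3 million

A lump-sum tax change of −€8 million shifts disposable income by +€8 million; first-round consumption changes by −c × ΔT = −0.88 × (−€8 million) = +€7.04 million.
Expenditure multiplier = 1/(1 − c(1−t) + m) = 1/(1 − 0.88×0.76 + 0.16) = 1/0.4912 ≈ 2.036.
The tax multiplier is −c × k ≈ −1.792, so ΔY = k × (−c·ΔT) = (+€7.04 million) / 0.4912 ≈ +€14.3 million.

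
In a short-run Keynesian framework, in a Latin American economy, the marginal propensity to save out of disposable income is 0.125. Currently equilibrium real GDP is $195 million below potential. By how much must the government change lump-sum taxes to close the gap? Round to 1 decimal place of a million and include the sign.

MPC = 1 − MPS = 1 − 0.125 = 0.875.
Spending multiplier = 1/(1 − MPC) = 1/(1 − 0.875) = 1/0.125 = 8.
Tax multiplier = −c·k = −0.875/0.125 = −7. Need ΔY = +$195 million, so ΔT = ΔY/(−c·k) = −(+$195 million) × 0.125 / 0.875 ≈ −$27.9 million.
The government should cut lump-sum taxes by $27.9 million.

−$27.9 million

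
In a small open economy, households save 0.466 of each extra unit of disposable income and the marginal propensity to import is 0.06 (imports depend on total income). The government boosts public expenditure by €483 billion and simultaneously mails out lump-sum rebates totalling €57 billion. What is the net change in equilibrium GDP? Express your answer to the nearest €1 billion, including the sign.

MPC = 1 − MPS = 1 − 0.466 = 0.534.
Expenditure multiplier = 1/(1 − c + m) = 1/(1 − 0.534 + 0.06) = 1/0.526 ≈ 1.901.
ΔG contributes k·ΔG = (+€483 billion) / 0.526 ≈ +€918.3 billion.
ΔT of −€57 billion changes first-round spending by −c·ΔT = +€30.438 billion, contributing k·(−c·ΔT) = (+€30.438 billion) / 0.526 ≈ +€57.9 billion.
Net ΔY = k(ΔG − c·ΔT) = (+€513.438 billion) / 0.526 ≈ +€976 billion.

+€976 billion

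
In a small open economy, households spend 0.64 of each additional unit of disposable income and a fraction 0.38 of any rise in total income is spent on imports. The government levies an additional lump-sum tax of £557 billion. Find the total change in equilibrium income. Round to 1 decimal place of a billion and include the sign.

−£481.7 billion

A lump-sum tax change of +£557 billion shifts disposable income by −£557 billion; first-round consumption changes by −c × ΔT = −0.64 × (+£557 billion) = −£356.48 billion.
Expenditure multiplier = 1/(1 − c + m) = 1/(1 − 0.64 + 0.38) = 1/0.74 ≈ 1.351.
The tax multiplier is −c × k ≈ −0.865, so ΔY = k × (−c·ΔT) = (−£356.48 billion) / 0.74 ≈ −£481.7 billion.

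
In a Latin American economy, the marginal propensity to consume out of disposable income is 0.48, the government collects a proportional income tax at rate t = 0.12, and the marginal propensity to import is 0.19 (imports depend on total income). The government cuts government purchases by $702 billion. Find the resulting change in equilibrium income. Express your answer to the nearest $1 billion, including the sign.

−$915 billion

Government-spending multiplier = 1/(1 − c(1−t) + m) = 1/(1 − 0.48×0.88 + 0.19) = 1/0.7676 ≈ 1.303.
ΔY = k × ΔG = (−$702 billion) / 0.7676 ≈ −$915 billion.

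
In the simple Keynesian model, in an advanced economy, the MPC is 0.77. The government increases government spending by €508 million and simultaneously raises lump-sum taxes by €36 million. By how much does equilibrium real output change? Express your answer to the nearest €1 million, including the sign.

+€2,088 million

Expenditure multiplier = 1/(1 − MPC) = 1/(1 − 0.77) = 1/0.23 ≈ 4.348.
ΔG contributes k·ΔG = (+€508 million) / 0.23 ≈ +€2,208.7 million.
ΔT of +€36 million changes first-round spending by −c·ΔT = −€27.72 million, contributing k·(−c·ΔT) = (−€27.72 million) / 0.23 ≈ −€120.5 million.
Net ΔY = k(ΔG − c·ΔT) = (+€480.28 million) / 0.23 ≈ +€2,088 million.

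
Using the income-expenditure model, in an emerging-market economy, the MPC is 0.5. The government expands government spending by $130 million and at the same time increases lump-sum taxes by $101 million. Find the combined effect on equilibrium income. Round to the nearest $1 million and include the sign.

+$159 million

Expenditure multiplier = 1/(1 − MPC) = 1/(1 − 0.5) = 1/0.5 = 2.
ΔG contributes k·ΔG = (+$130 million) / 0.5 = +$260 million.
ΔT of +$101 million changes first-round spending by −c·ΔT = −$50.5 million, contributing k·(−c·ΔT) = (−$50.5 million) / 0.5 = −$101 million.
Net ΔY = k(ΔG − c·ΔT) = (+$79.5 million) / 0.5 = +$159 million.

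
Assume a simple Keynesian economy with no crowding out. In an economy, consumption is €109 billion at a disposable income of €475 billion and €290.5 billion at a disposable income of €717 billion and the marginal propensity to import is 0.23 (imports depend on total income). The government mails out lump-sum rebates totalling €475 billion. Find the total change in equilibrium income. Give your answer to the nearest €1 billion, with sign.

MPC = ΔC/ΔYd = (290.5 − 109)/(717 − 475) = 181.5/242 = 0.75.
A lump-sum tax change of −€475 billion shifts disposable income by +€475 billion; first-round consumption changes by −c × ΔT = −0.75 × (−€475 billion) = +€356.25 billion.
Expenditure multiplier = 1/(1 − c + m) = 1/(1 − 0.75 + 0.23) = 1/0.48 ≈ 2.083.
The tax multiplier is −c × k ≈ −1.563, so ΔY = k × (−c·ΔT) = (+€356.25 billion) / 0.48 ≈ +€742 billion.

+€742 billion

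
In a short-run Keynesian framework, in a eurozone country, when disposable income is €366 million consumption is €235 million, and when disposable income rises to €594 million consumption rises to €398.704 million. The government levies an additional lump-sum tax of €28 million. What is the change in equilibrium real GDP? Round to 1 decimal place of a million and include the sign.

−€71.3 million

MPC = ΔC/ΔYd = (398.704 − 235)/(594 − 366) = 163.704/228 = 0.718.
A lump-sum tax change of +€28 million shifts disposable income by −€28 million; first-round consumption changes by −c × ΔT = −0.718 × (+€28 million) = −€20.104 million.
Expenditure multiplier = 1/(1 − MPC) = 1/(1 − 0.718) = 1/0.282 ≈ 3.546.
The tax multiplier is −c × k ≈ −2.546, so ΔY = k × (−c·ΔT) = (−€20.104 million) / 0.282 ≈ −€71.3 million.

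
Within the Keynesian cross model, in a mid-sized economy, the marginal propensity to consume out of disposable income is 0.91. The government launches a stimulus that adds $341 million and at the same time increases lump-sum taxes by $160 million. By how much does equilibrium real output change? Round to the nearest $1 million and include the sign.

Expenditure multiplier = 1/(1 − MPC) = 1/(1 − 0.91) = 1/0.09 ≈ 11.111.
ΔG contributes k·ΔG = (+$341 million) / 0.09 ≈ +$3,788.9 million.
ΔT of +$160 million changes first-round spending by −c·ΔT = −$145.6 million, contributing k·(−c·ΔT) = (−$145.6 million) / 0.09 ≈ −$1,617.8 million.
Net ΔY = k(ΔG − c·ΔT) = (+$195.4 million) / 0.09 ≈ +$2,171 million.

+$2,171 million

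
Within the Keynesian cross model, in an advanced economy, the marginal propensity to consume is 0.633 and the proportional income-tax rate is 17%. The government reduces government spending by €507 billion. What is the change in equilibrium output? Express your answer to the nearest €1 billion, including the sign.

−€1,068 billion

Spending multiplier = 1/(1 − c(1−t)) = 1/(1 − 0.633×0.83) = 1/0.47461 ≈ 2.107.
ΔY = k × ΔG = (−€507 billion) / 0.47461 ≈ −€1,068 billion.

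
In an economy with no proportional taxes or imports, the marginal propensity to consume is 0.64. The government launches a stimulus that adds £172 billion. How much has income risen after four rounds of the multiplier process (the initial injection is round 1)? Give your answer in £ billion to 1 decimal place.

Round 1 adds ΔG = £172 billion; each later round is MPC = 0.64 times the previous.
After 4 rounds: 172 + 110.08 + 70.4512 + 45.088768 = ΔG·(1 − c^4)/(1 − c) = 172 × (1 − 0.16777216)/0.36 ≈ £397.6 billion.

£397.6 billion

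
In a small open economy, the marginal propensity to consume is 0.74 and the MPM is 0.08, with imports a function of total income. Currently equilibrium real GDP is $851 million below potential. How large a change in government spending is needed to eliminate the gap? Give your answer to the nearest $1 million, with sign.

Spending multiplier = 1/(1 − c + m) = 1/(1 − 0.74 + 0.08) = 1/0.34 ≈ 2.941.
Need ΔY = +$851 million, so ΔG = ΔY/k = (+$851 million) × 0.34 ≈ +$289 million.
The government should increase government spending by $289 million.

+$289 million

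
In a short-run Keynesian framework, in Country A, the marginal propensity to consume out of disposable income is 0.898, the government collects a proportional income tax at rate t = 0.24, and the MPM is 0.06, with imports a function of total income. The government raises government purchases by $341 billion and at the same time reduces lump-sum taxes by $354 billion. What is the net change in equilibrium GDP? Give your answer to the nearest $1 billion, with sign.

Expenditure multiplier = 1/(1 − c(1−t) + m) = 1/(1 − 0.898×0.76 + 0.06) = 1/0.37752 ≈ 2.649.
ΔG contributes k·ΔG = (+$341 billion) / 0.37752 ≈ +$903.3 billion.
ΔT of −$354 billion changes first-round spending by −c·ΔT = +$317.892 billion, contributing k·(−c·ΔT) = (+$317.892 billion) / 0.37752 ≈ +$842.1 billion.
Net ΔY = k(ΔG − c·ΔT) = (+$658.892 billion) / 0.37752 ≈ +$1,745 billion.

+$1,745 billion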